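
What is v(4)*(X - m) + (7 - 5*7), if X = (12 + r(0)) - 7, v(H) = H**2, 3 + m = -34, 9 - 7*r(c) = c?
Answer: 4652/7 ≈ 664.57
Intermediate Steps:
r(c) = 9/7 - c/7
m = -37 (m = -3 - 34 = -37)
X = 44/7 (X = (12 + (9/7 - 1/7*0)) - 7 = (12 + (9/7 + 0)) - 7 = (12 + 9/7) - 7 = 93/7 - 7 = 44/7 ≈ 6.2857)
v(4)*(X - m) + (7 - 5*7) = 4**2*(44/7 - 1*(-37)) + (7 - 5*7) = 16*(44/7 + 37) + (7 - 35) = 16*(303/7) - 28 = 4848/7 - 28 = 4652/7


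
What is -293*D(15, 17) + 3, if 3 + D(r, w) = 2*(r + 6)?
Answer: -11424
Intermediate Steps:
D(r, w) = 9 + 2*r (D(r, w) = -3 + 2*(r + 6) = -3 + 2*(6 + r) = -3 + (12 + 2*r) = 9 + 2*r)
-293*D(15, 17) + 3 = -293*(9 + 2*15) + 3 = -293*(9 + 30) + 3 = -293*39 + 3 = -11427 + 3 = -11424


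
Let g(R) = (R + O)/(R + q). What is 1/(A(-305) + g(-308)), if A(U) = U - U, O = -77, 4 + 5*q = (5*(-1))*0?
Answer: 1544/1925 ≈ 0.80208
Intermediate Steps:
q = -⅘ (q = -⅘ + ((5*(-1))*0)/5 = -⅘ + (-5*0)/5 = -⅘ + (⅕)*0 = -⅘ + 0 = -⅘ ≈ -0.80000)
g(R) = (-77 + R)/(-⅘ + R) (g(R) = (R - 77)/(R - ⅘) = (-77 + R)/(-⅘ + R))
A(U) = 0
1/(A(-305) + g(-308)) = 1/(0 + 5*(-77 - 308)/(-4 + 5*(-308))) = 1/(0 + 5*(-385)/(-4 - 1540)) = 1/(0 + 5*(-385)/(-1544)) = 1/(0 + 5*(-1/1544)*(-385)) = 1/(0 + 1925/1544) = 1/(1925/1544) = 1544/1925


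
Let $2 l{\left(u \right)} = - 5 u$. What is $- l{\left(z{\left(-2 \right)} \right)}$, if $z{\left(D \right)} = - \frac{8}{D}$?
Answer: $10$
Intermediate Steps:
$l{\left(u \right)} = - \frac{5 u}{2}$ ($l{\left(u \right)} = \frac{\left(-5\right) u}{2} = - \frac{5 u}{2}$)
$- l{\left(z{\left(-2 \right)} \right)} = - \frac{\left(-5\right) \left(- \frac{8}{-2}\right)}{2} = - \frac{\left(-5\right) \left(\left(-8\right) \left(- \frac{1}{2}\right)\right)}{2} = - \frac{\left(-5\right) 4}{2} = \left(-1\right) \left(-10\right) = 10$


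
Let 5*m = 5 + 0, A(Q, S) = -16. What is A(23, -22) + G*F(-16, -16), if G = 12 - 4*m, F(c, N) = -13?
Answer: -120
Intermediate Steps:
m = 1 (m = (5 + 0)/5 = (⅕)*5 = 1)
G = 8 (G = 12 - 4*1 = 12 - 4 = 8)
A(23, -22) + G*F(-16, -16) = -16 + 8*(-13) = -16 - 104 = -120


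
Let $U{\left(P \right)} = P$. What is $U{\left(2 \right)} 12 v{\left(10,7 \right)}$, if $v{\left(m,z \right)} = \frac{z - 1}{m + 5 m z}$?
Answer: $\frac{2}{5} \approx 0.4$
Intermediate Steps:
$v{\left(m,z \right)} = \frac{-1 + z}{m + 5 m z}$
$U{\left(2 \right)} 12 v{\left(10,7 \right)} = 2 \cdot 12 \frac{-1 + 7}{10 \left(1 + 5 \cdot 7\right)} = 24 \cdot \frac{1}{10} \frac{1}{1 + 35} \cdot 6 = 24 \cdot \frac{1}{10} \cdot \frac{1}{36} \cdot 6 = 24 \cdot \frac{1}{60} = \frac{2}{5}$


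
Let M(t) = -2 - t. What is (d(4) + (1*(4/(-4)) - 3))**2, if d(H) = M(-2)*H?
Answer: 16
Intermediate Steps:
d(H) = 0 (d(H) = (-2 - 1*(-2))*H = (-2 + 2)*H = 0*H = 0)
(d(4) + (1*(4/(-4)) - 3))**2 = (0 + (1*(4/(-4)) - 3))**2 = (0 + (1*(4*(-1/4)) - 3))**2 = (0 + (1*(-1) - 3))**2 = (0 + (-1 - 3))**2 = (0 - 4)**2 = (-4)**2 = 16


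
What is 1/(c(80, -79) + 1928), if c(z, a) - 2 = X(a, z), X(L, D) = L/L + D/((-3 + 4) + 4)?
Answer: 1/1947 ≈ 0.00051361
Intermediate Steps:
X(L, D) = 1 + D/5 (X(L, D) = 1 + D/(1 + 4) = 1 + D/5)
c(z, a) = 3 + z/5 (c(z, a) = 2 + (1 + z/5) = 3 + z/5)
1/(c(80, -79) + 1928) = 1/((3 + (⅕)*80) + 1928) = 1/((3 + 16) + 1928) = 1/(19 + 1928) = 1/1947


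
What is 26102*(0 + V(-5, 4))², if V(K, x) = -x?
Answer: 417632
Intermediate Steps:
26102*(0 + V(-5, 4))² = 26102*(0 - 1*4)² = 26102*(0 - 4)² = 26102*(-4)² = 26102*16 = 417632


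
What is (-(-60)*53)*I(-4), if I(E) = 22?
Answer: 69960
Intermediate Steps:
(-(-60)*53)*I(-4) = -(-60)*53*22 = -1*(-3180)*22 = 3180*22 = 69960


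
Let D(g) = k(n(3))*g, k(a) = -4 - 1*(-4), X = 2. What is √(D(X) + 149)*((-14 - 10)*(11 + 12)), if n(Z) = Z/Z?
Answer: -552*√149 ≈ -6738.0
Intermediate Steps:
n(Z) = 1
k(a) = 0 (k(a) = -4 + 4 = 0)
D(g) = 0 (D(g) = 0*g = 0)
√(D(X) + 149)*((-14 - 10)*(11 + 12)) = √(0 + 149)*((-14 - 10)*(11 + 12)) = √149*(-24*23) = √149*(-552) = -552*√149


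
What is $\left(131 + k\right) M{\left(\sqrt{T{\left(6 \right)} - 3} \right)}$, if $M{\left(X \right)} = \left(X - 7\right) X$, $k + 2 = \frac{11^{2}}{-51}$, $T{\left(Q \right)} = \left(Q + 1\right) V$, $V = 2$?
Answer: $\frac{71038}{51} - \frac{45206 \sqrt{11}}{51} \approx -1546.9$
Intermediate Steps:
$T{\left(Q \right)} = 2 + 2 Q$ ($T{\left(Q \right)} = \left(Q + 1\right) 2 = \left(1 + Q\right) 2 = 2 + 2 Q$)
$k = - \frac{223}{51}$ ($k = -2 + \frac{11^{2}}{-51} = -2 + 121 \left(- \frac{1}{51}\right) = -2 - \frac{121}{51} = - \frac{223}{51} \approx -4.3726$)
$M{\left(X \right)} = X \left(-7 + X\right)$ ($M{\left(X \right)} = \left(X - 7\right) X = \left(-7 + X\right) X = X \left(-7 + X\right)$)
$\left(131 + k\right) M{\left(\sqrt{T{\left(6 \right)} - 3} \right)} = \left(131 - \frac{223}{51}\right) \sqrt{\left(2 + 2 \cdot 6\right) - 3} \left(-7 + \sqrt{\left(2 + 2 \cdot 6\right) - 3}\right) = \frac{6458 \sqrt{\left(2 + 12\right) - 3} \left(-7 + \sqrt{\left(2 + 12\right) - 3}\right)}{51} = \frac{6458 \sqrt{14 - 3} \left(-7 + \sqrt{14 - 3}\right)}{51} = \frac{6458 \sqrt{11} \left(-7 + \sqrt{11}\right)}{51}$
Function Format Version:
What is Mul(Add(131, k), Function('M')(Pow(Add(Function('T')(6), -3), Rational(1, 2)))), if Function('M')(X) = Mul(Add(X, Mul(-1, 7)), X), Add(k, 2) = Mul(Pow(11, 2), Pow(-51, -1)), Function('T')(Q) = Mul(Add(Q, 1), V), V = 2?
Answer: Add(Rational(71038, 51), Mul(Rational(-45206, 51), Pow(11, Rational(1, 2)))) ≈ -1546.9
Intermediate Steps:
Function('T')(Q) = Add(2, Mul(2, Q)) (Function('T')(Q) = Mul(Add(Q, 1), 2) = Mul(Add(1, Q), 2) = Add(2, Mul(2, Q)))
k = Rational(-223, 51) (k = Add(-2, Mul(Pow(11, 2), Pow(-51, -1))) = Add(-2, Mul(121, Rational(-1, 51))) = Add(-2, Rational(-121, 51)) = Rational(-223, 51) ≈ -4.3726)
Function('M')(X) = Mul(X, Add(-7, X)) (Function('M')(X) = Mul(Add(X, -7), X) = Mul(Add(-7, X), X) = Mul(X, Add(-7, X)))
Mul(Add(131, k), Function('M')(Pow(Add(Function('T')(6), -3), Rational(1, 2)))) = Mul(Add(131, Rational(-223, 51)), Mul(Pow(Add(Add(2, Mul(2, 6)), -3), Rational(1, 2)), Add(-7, Pow(Add(Add(2, Mul(2, 6)), -3), Rational(1, 2))))) = Mul(Rational(6458, 51), Mul(Pow(Add(Add(2, 12), -3), Rational(1, 2)), Add(-7, Pow(Add(Add(2, 12), -3), Rational(1, 2))))) = Mul(Rational(6458, 51), Mul(Pow(Add(14, -3), Rational(1, 2)), Add(-7, Pow(Add(14, -3), Rational(1, 2))))) = Mul(Rational(6458, 51), Mul(Pow(11, Rational(1, 2)), Add(-7, Pow(11, Rational(1, 2))))) = Mul(Rational(6458, 51), Pow(11, Rational(1, 2)), Add(-7, Pow(11, Rational(1, 2))))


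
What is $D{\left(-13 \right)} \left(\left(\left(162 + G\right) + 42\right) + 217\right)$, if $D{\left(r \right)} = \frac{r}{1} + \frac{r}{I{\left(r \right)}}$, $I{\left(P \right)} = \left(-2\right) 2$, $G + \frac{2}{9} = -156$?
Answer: $- \frac{30979}{12} \approx -2581.6$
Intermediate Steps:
$G = - \frac{1406}{9}$ ($G = - \frac{2}{9} - 156 = - \frac{1406}{9} \approx -156.22$)
$I{\left(P \right)} = -4$
$D{\left(r \right)} = \frac{3 r}{4}$ ($D{\left(r \right)} = \frac{r}{1} + \frac{r}{-4} = r 1 + r \left(- \frac{1}{4}\right) = r - \frac{r}{4} = \frac{3 r}{4}$)
$D{\left(-13 \right)} \left(\left(\left(162 + G\right) + 42\right) + 217\right) = \frac{3}{4} \left(-13\right) \left(\left(\left(162 - \frac{1406}{9}\right) + 42\right) + 217\right) = - \frac{39 \left(\left(\frac{52}{9} + 42\right) + 217\right)}{4} = - \frac{39 \left(\frac{430}{9} + 217\right)}{4} = \left(- \frac{39}{4}\right) \frac{2383}{9} = - \frac{30979}{12}$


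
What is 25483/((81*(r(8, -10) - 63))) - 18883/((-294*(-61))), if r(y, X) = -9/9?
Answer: -92483599/15494976 ≈ -5.9686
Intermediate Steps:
r(y, X) = -1 (r(y, X) = -9*1/9 = -1)
25483/((81*(r(8, -10) - 63))) - 18883/((-294*(-61))) = 25483/((81*(-1 - 63))) - 18883/((-294*(-61))) = 25483/((81*(-64))) - 18883/17934 = 25483/(-5184) - 18883*1/17934 = 25483*(-1/5184) - 18883/17934 = -25483/5184 - 18883/17934 = -92483599/15494976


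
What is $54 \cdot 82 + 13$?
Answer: $4441$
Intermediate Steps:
$54 \cdot 82 + 13 = 4428 + 13 = 4441$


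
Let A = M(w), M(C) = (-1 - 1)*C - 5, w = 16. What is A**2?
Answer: 1369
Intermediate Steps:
M(C) = -5 - 2*C (M(C) = -2*C - 5 = -5 - 2*C)
A = -37 (A = -5 - 2*16 = -5 - 32 = -37)
A**2 = (-37)**2 = 1369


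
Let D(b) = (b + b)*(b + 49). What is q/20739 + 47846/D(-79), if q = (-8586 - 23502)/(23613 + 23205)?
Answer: 1290453566377/127842869430 ≈ 10.094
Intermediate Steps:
q = -5348/7803 (q = -32088/46818 = -32088*1/46818 = -5348/7803 ≈ -0.68538)
D(b) = 2*b*(49 + b) (D(b) = (2*b)*(49 + b) = 2*b*(49 + b))
q/20739 + 47846/D(-79) = -5348/7803/20739 + 47846/((2*(-79)*(49 - 79))) = -5348/7803*1/20739 + 47846/((2*(-79)*(-30))) = -5348/161826417 + 47846/4740 = -5348/161826417 + 47846*(1/4740) = -5348/161826417 + 23923/2370 = 1290453566377/127842869430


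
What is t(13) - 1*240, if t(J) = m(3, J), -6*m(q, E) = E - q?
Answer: -725/3 ≈ -241.67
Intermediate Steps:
m(q, E) = -E/6 + q/6 (m(q, E) = -(E - q)/6 = -E/6 + q/6)
t(J) = ½ - J/6 (t(J) = -J/6 + (⅙)*3 = -J/6 + ½ = ½ - J/6)
t(13) - 1*240 = (½ - ⅙*13) - 1*240 = (½ - 13/6) - 240 = -5/3 - 240 = -725/3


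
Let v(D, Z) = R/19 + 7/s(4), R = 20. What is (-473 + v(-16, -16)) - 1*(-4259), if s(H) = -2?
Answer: 143775/38 ≈ 3783.6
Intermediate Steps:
v(D, Z) = -93/38 (v(D, Z) = 20/19 + 7/(-2) = 20*(1/19) + 7*(-1/2) = 20/19 - 7/2 = -93/38)
(-473 + v(-16, -16)) - 1*(-4259) = (-473 - 93/38) - 1*(-4259) = -18067/38 + 4259 = 143775/38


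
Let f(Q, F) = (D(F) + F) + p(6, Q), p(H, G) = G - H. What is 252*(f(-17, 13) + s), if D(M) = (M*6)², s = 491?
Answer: 1654380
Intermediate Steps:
D(M) = 36*M² (D(M) = (6*M)² = 36*M²)
f(Q, F) = -6 + F + Q + 36*F² (f(Q, F) = (36*F² + F) + (Q - 1*6) = (F + 36*F²) + (Q - 6) = (F + 36*F²) + (-6 + Q) = -6 + F + Q + 36*F²)
252*(f(-17, 13) + s) = 252*((-6 + 13 - 17 + 36*13²) + 491) = 252*((-6 + 13 - 17 + 36*169) + 491) = 252*((-6 + 13 - 17 + 6084) + 491) = 252*(6074 + 491) = 252*6565 = 1654380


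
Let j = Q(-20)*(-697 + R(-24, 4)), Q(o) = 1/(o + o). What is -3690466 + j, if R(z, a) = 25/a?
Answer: -590471797/160 ≈ -3.6904e+6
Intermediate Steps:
Q(o) = 1/(2*o)
j = 2763/160 (j = ((½)/(-20))*(-697 + 25/4) = ((½)*(-1/20))*(-697 + 25*(¼)) = -(-697 + 25/4)/40 = -1/40*(-2763/4) = 2763/160 ≈ 17.269)
-3690466 + j = -3690466 + 2763/160 = -590471797/160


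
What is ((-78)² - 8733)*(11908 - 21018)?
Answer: 24132390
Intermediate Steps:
((-78)² - 8733)*(11908 - 21018) = (6084 - 8733)*(-9110) = -2649*(-9110) = 24132390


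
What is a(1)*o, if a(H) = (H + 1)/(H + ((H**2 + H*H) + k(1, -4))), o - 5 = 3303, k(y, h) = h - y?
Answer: -3308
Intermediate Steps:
o = 3308 (o = 5 + 3303 = 3308)
a(H) = (1 + H)/(-5 + H + 2*H**2) (a(H) = (H + 1)/(H + ((H**2 + H*H) + (-4 - 1*1))) = (1 + H)/(H + ((H**2 + H**2) + (-4 - 1))) = (1 + H)/(H + (2*H**2 - 5)) = (1 + H)/(H + (-5 + 2*H**2)) = (1 + H)/(-5 + H + 2*H**2))
a(1)*o = ((1 + 1)/(-5 + 1 + 2*1**2))*3308 = (2/(-5 + 1 + 2*1))*3308 = (2/(-5 + 1 + 2))*3308 = (2/(-2))*3308 = -1/2*2*3308 = -1*3308 = -3308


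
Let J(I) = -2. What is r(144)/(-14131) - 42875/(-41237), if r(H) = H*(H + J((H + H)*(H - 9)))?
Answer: -33906793/83245721 ≈ -0.40731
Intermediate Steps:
r(H) = H*(-2 + H) (r(H) = H*(H - 2) = H*(-2 + H))
r(144)/(-14131) - 42875/(-41237) = (144*(-2 + 144))/(-14131) - 42875/(-41237) = (144*142)*(-1/14131) - 42875*(-1/41237) = 20448*(-1/14131) + 6125/5891 = -20448/14131 + 6125/5891 = -33906793/83245721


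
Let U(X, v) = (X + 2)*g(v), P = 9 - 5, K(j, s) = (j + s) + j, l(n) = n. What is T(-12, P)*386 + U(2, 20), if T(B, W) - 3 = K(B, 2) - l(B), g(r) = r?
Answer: -2622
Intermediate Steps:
K(j, s) = s + 2*j
P = 4
T(B, W) = 5 + B (T(B, W) = 3 + ((2 + 2*B) - B) = 3 + (2 + B) = 5 + B)
U(X, v) = v*(2 + X) (U(X, v) = (X + 2)*v = (2 + X)*v = v*(2 + X))
T(-12, P)*386 + U(2, 20) = (5 - 12)*386 + 20*(2 + 2) = -7*386 + 20*4 = -2702 + 80 = -2622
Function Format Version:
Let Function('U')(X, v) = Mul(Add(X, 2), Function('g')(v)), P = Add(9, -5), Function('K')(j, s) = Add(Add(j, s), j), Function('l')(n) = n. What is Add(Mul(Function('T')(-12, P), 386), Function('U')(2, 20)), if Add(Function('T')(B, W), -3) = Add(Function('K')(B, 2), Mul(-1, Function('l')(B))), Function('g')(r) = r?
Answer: -2622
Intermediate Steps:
Function('K')(j, s) = Add(s, Mul(2, j))
P = 4
Function('T')(B, W) = Add(5, B) (Function('T')(B, W) = Add(3, Add(Add(2, Mul(2, B)), Mul(-1, B))) = Add(3, Add(2, B)) = Add(5, B))
Function('U')(X, v) = Mul(v, Add(2, X)) (Function('U')(X, v) = Mul(Add(X, 2), v) = Mul(Add(2, X), v) = Mul(v, Add(2, X)))
Add(Mul(Function('T')(-12, P), 386), Function('U')(2, 20)) = Add(Mul(Add(5, -12), 386), Mul(20, Add(2, 2))) = Add(Mul(-7, 386), Mul(20, 4)) = Add(-2702, 80) = -2622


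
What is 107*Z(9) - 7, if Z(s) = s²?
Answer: 8660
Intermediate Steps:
107*Z(9) - 7 = 107*9² - 7 = 107*81 - 7 = 8667 - 7 = 8660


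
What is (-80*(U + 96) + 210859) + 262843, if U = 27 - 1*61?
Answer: 468742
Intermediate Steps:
U = -34 (U = 27 - 61 = -34)
(-80*(U + 96) + 210859) + 262843 = (-80*(-34 + 96) + 210859) + 262843 = (-80*62 + 210859) + 262843 = (-4960 + 210859) + 262843 = 205899 + 262843 = 468742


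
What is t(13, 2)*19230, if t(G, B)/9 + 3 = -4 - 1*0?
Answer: -1211490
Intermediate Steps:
t(G, B) = -63 (t(G, B) = -27 + 9*(-4 - 1*0) = -27 + 9*(-4 + 0) = -27 + 9*(-4) = -27 - 36 = -63)
t(13, 2)*19230 = -63*19230 = -1211490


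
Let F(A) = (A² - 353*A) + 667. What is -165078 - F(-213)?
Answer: -286303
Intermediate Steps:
F(A) = 667 + A² - 353*A
-165078 - F(-213) = -165078 - (667 + (-213)² - 353*(-213)) = -165078 - (667 + 45369 + 75189) = -165078 - 1*121225 = -165078 - 121225 = -286303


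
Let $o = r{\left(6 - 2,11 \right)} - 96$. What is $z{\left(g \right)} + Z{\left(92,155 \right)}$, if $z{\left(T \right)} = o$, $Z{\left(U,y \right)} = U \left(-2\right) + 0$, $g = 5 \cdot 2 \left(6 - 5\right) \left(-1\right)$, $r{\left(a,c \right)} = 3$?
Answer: $-277$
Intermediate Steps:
$g = -10$ ($g = 10 \cdot 1 \left(-1\right) = 10 \left(-1\right) = -10$)
$o = -93$ ($o = 3 - 96 = -93$)
$Z{\left(U,y \right)} = - 2 U$ ($Z{\left(U,y \right)} = - 2 U + 0 = - 2 U$)
$z{\left(T \right)} = -93$
$z{\left(g \right)} + Z{\left(92,155 \right)} = -93 - 184 = -277$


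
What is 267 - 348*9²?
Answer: -27921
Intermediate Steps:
267 - 348*9² = 267 - 348*81 = 267 - 28188 = -27921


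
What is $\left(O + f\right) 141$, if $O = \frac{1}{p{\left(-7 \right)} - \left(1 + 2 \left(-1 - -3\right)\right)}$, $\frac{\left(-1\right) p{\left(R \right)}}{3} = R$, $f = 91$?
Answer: $\frac{205437}{16} \approx 12840.0$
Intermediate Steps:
$p{\left(R \right)} = - 3 R$
$O = \frac{1}{16}$ ($O = \frac{1}{\left(-3\right) \left(-7\right) - \left(1 + 2 \left(-1 - -3\right)\right)} = \frac{1}{21 - \left(1 + 2 \left(-1 + 3\right)\right)} = \frac{1}{21 - 5} = \frac{1}{16} \approx 0.0625$)
$\left(O + f\right) 141 = \left(\frac{1}{16} + 91\right) 141 = \frac{1457}{16} \cdot 141 = \frac{205437}{16}$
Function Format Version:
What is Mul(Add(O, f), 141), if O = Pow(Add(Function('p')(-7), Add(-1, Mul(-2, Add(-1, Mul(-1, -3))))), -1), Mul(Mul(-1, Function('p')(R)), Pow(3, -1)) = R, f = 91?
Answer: Rational(205437, 16) ≈ 12840.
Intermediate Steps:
Function('p')(R) = Mul(-3, R)
O = Rational(1, 16) (O = Pow(Add(Mul(-3, -7), Add(-1, Mul(-2, Add(-1, Mul(-1, -3))))), -1) = Pow(Add(21, Add(-1, Mul(-2, Add(-1, 3)))), -1) = Pow(Add(21, Add(-1, Mul(-2, 2))), -1) = Pow(Add(21, Add(-1, -4)), -1) = Pow(Add(21, -5), -1) = Pow(16, -1) = Rational(1, 16) ≈ 0.062500)
Mul(Add(O, f), 141) = Mul(Add(Rational(1, 16), 91), 141) = Mul(Rational(1457, 16), 141) = Rational(205437, 16)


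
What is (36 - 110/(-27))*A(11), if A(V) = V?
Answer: 11902/27 ≈ 440.81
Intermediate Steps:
(36 - 110/(-27))*A(11) = (36 - 110/(-27))*11 = (36 - 110*(-1/27))*11 = (36 + 110/27)*11 = (1082/27)*11 = 11902/27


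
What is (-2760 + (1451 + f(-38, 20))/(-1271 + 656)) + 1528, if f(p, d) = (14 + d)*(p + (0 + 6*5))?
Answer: -252953/205 ≈ -1233.9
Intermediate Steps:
f(p, d) = (14 + d)*(30 + p) (f(p, d) = (14 + d)*(p + (0 + 30)) = (14 + d)*(p + 30) = (14 + d)*(30 + p))
(-2760 + (1451 + f(-38, 20))/(-1271 + 656)) + 1528 = (-2760 + (1451 + (420 + 14*(-38) + 30*20 + 20*(-38)))/(-1271 + 656)) + 1528 = (-2760 + (1451 + (420 - 532 + 600 - 760))/(-615)) + 1528 = (-2760 + (1451 - 272)*(-1/615)) + 1528 = (-2760 + 1179*(-1/615)) + 1528 = (-2760 - 393/205) + 1528 = -566193/205 + 1528 = -252953/205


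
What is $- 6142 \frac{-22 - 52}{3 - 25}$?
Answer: $- \frac{227254}{11} \approx -20659.0$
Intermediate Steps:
$- 6142 \frac{-22 - 52}{3 - 25} = - 6142 \left(- \frac{74}{-22}\right) = - 6142 \left(\left(-74\right) \left(- \frac{1}{22}\right)\right) = \left(-6142\right) \frac{37}{11} = - \frac{227254}{11}$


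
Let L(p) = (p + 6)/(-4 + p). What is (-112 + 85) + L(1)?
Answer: -88/3 ≈ -29.333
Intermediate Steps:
L(p) = (6 + p)/(-4 + p)
(-112 + 85) + L(1) = (-112 + 85) + (6 + 1)/(-4 + 1) = -27 + 7/(-3) = -27 - ⅓*7 = -27 - 7/3 = -88/3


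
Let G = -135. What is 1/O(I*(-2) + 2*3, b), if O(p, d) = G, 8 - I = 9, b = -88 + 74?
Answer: -1/135 ≈ -0.0074074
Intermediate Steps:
b = -14
I = -1 (I = 8 - 1*9 = 8 - 9 = -1)
O(p, d) = -135
1/O(I*(-2) + 2*3, b) = 1/(-135) = -1/135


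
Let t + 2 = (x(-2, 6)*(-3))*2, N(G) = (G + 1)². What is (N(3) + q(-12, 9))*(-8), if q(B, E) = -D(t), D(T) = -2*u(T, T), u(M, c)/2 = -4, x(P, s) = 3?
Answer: 0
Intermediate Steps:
u(M, c) = -8 (u(M, c) = 2*(-4) = -8)
N(G) = (1 + G)²
t = -20 (t = -2 + (3*(-3))*2 = -2 - 9*2 = -2 - 18 = -20)
D(T) = 16 (D(T) = -2*(-8) = 16)
q(B, E) = -16 (q(B, E) = -1*16 = -16)
(N(3) + q(-12, 9))*(-8) = ((1 + 3)² - 16)*(-8) = (4² - 16)*(-8) = (16 - 16)*(-8) = 0*(-8) = 0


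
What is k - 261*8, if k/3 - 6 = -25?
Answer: -2145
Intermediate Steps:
k = -57 (k = 18 + 3*(-25) = 18 - 75 = -57)
k - 261*8 = -57 - 261*8 = -57 - 87*24 = -57 - 2088 = -2145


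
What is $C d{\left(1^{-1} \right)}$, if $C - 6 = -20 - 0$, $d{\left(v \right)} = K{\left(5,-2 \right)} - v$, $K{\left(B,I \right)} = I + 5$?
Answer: $-28$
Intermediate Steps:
$K{\left(B,I \right)} = 5 + I$
$d{\left(v \right)} = 3 - v$ ($d{\left(v \right)} = \left(5 - 2\right) - v = 3 - v$)
$C = -14$ ($C = 6 - 20 = -14$)
$C d{\left(1^{-1} \right)} = - 14 \left(3 - 1^{-1}\right) = - 14 \left(3 - 1\right) = \left(-14\right) 2 = -28$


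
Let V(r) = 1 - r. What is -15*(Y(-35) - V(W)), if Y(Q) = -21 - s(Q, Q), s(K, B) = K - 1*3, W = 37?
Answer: -795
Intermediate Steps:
s(K, B) = -3 + K (s(K, B) = K - 3 = -3 + K)
Y(Q) = -18 - Q (Y(Q) = -21 - (-3 + Q) = -21 + (3 - Q) = -18 - Q)
-15*(Y(-35) - V(W)) = -15*((-18 - 1*(-35)) - (1 - 1*37)) = -15*((-18 + 35) - (1 - 37)) = -15*(17 - 1*(-36)) = -15*(17 + 36) = -15*53 = -795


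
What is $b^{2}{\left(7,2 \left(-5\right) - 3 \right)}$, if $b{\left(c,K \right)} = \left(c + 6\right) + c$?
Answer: $400$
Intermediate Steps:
$b{\left(c,K \right)} = 6 + 2 c$ ($b{\left(c,K \right)} = \left(6 + c\right) + c = 6 + 2 c$)
$b^{2}{\left(7,2 \left(-5\right) - 3 \right)} = \left(6 + 2 \cdot 7\right)^{2} = \left(6 + 14\right)^{2} = 20^{2} = 400$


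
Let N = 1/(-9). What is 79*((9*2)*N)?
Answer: -158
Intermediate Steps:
N = -⅑ ≈ -0.11111
79*((9*2)*N) = 79*((9*2)*(-⅑)) = 79*(18*(-⅑)) = 79*(-2) = -158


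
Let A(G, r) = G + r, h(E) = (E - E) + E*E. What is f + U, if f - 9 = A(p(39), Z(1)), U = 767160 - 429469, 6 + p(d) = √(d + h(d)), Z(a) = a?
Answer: 337695 + 2*√390 ≈ 3.3773e+5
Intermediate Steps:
h(E) = E² (h(E) = 0 + E² = E²)
p(d) = -6 + √(d + d²)
U = 337691
f = 4 + 2*√390 (f = 9 + ((-6 + √(39*(1 + 39))) + 1) = 9 + ((-6 + √(39*40)) + 1) = 9 + ((-6 + √1560) + 1) = 9 + ((-6 + 2*√390) + 1) = 9 + (-5 + 2*√390) = 4 + 2*√390 ≈ 43.497)
f + U = (4 + 2*√390) + 337691 = 337695 + 2*√390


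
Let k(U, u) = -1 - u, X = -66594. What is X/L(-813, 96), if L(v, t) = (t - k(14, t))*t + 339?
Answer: -22198/6289 ≈ -3.5297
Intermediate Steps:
L(v, t) = 339 + t*(1 + 2*t) (L(v, t) = (t - (-1 - t))*t + 339 = (t + (1 + t))*t + 339 = (1 + 2*t)*t + 339 = t*(1 + 2*t) + 339 = 339 + t*(1 + 2*t))
X/L(-813, 96) = -66594/(339 + 96 + 2*96²) = -66594/(339 + 96 + 2*9216) = -66594/(339 + 96 + 18432) = -66594/18867 = -66594*1/18867 = -22198/6289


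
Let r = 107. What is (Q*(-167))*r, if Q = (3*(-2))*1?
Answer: 107214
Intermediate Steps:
Q = -6 (Q = -6*1 = -6)
(Q*(-167))*r = -6*(-167)*107 = 1002*107 = 107214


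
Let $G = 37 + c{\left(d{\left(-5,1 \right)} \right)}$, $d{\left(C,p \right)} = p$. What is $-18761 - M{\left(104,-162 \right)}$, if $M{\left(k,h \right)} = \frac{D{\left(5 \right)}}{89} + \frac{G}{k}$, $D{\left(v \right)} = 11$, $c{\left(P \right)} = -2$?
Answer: $- \frac{173656075}{9256} \approx -18761.0$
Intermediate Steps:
$G = 35$ ($G = 37 - 2 = 35$)
$M{\left(k,h \right)} = \frac{11}{89} + \frac{35}{k}$
$-18761 - M{\left(104,-162 \right)} = -18761 - \left(\frac{11}{89} + \frac{35}{104}\right) = -18761 - \frac{4259}{9256} = - \frac{173656075}{9256}$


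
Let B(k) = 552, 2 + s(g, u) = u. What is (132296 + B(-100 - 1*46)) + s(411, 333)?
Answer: 133179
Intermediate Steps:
s(g, u) = -2 + u
(132296 + B(-100 - 1*46)) + s(411, 333) = (132296 + 552) + (-2 + 333) = 132848 + 331 = 133179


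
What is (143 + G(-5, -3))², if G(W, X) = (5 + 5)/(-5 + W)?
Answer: 20164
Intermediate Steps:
G(W, X) = 10/(-5 + W)
(143 + G(-5, -3))² = (143 + 10/(-5 - 5))² = (143 + 10/(-10))² = (143 + 10*(-⅒))² = (143 - 1)² = 142² = 20164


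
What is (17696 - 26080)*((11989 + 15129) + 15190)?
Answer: -354710272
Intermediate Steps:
(17696 - 26080)*((11989 + 15129) + 15190) = -8384*(27118 + 15190) = -8384*42308 = -354710272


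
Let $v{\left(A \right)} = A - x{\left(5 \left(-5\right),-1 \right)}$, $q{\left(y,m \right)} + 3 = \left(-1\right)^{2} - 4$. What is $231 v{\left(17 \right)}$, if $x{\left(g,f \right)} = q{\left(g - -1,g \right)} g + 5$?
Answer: $-31878$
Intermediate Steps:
$q{\left(y,m \right)} = -6$ ($q{\left(y,m \right)} = -3 + \left(\left(-1\right)^{2} - 4\right) = -3 + \left(1 - 4\right) = -3 - 3 = -6$)
$x{\left(g,f \right)} = 5 - 6 g$ ($x{\left(g,f \right)} = - 6 g + 5 = 5 - 6 g$)
$v{\left(A \right)} = -155 + A$ ($v{\left(A \right)} = A - \left(5 - 6 \cdot 5 \left(-5\right)\right) = A - \left(5 - -150\right) = A - \left(5 + 150\right) = A - 155 = -155 + A$)
$231 v{\left(17 \right)} = 231 \left(-155 + 17\right) = 231 \left(-138\right) = -31878$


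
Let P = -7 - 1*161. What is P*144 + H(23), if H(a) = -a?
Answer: -24215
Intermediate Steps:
P = -168 (P = -7 - 161 = -168)
P*144 + H(23) = -168*144 - 1*23 = -24192 - 23 = -24215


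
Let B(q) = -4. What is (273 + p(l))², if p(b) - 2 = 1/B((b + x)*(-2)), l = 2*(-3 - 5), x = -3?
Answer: 1207801/16 ≈ 75488.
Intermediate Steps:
l = -16 (l = 2*(-8) = -16)
p(b) = 7/4 (p(b) = 2 + 1/(-4) = 2 - ¼ = 7/4)
(273 + p(l))² = (273 + 7/4)² = (1099/4)² = 1207801/16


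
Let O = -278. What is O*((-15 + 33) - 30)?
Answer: 3336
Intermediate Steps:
O*((-15 + 33) - 30) = -278*((-15 + 33) - 30) = -278*(18 - 30) = -278*(-12) = 3336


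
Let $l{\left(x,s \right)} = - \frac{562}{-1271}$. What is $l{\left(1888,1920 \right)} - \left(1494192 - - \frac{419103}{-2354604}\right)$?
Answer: $- \frac{1490556352883989}{997567228} \approx -1.4942 \cdot 10^{6}$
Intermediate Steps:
$l{\left(x,s \right)} = \frac{562}{1271}$ ($l{\left(x,s \right)} = \left(-562\right) \left(- \frac{1}{1271}\right) = \frac{562}{1271}$)
$l{\left(1888,1920 \right)} - \left(1494192 - - \frac{419103}{-2354604}\right) = \frac{562}{1271} - \left(1494192 - - \frac{419103}{-2354604}\right) = \frac{562}{1271} - \left(1494192 - \left(-419103\right) \left(- \frac{1}{2354604}\right)\right) = \frac{562}{1271} - \left(1494192 - \frac{139701}{784868}\right) = \frac{562}{1271} - \frac{1172743346955}{784868} = - \frac{1490556352883989}{997567228}$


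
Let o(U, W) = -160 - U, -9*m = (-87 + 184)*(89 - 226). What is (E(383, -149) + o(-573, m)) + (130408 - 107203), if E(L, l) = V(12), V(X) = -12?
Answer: 23606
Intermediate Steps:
m = 13289/9 (m = -(-87 + 184)*(89 - 226)/9 = -97*(-137)/9 = -⅑*(-13289) = 13289/9 ≈ 1476.6)
E(L, l) = -12
(E(383, -149) + o(-573, m)) + (130408 - 107203) = (-12 + (-160 - 1*(-573))) + (130408 - 107203) = (-12 + (-160 + 573)) + 23205 = (-12 + 413) + 23205 = 401 + 23205 = 23606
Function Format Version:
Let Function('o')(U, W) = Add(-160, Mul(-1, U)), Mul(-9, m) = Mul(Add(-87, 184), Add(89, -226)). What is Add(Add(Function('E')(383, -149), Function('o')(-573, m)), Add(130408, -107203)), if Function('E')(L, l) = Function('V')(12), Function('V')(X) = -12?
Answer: 23606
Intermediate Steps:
m = Rational(13289, 9) (m = Mul(Rational(-1, 9), Mul(Add(-87, 184), Add(89, -226))) = Mul(Rational(-1, 9), Mul(97, -137)) = Mul(Rational(-1, 9), -13289) = Rational(13289, 9) ≈ 1476.6)
Function('E')(L, l) = -12
Add(Add(Function('E')(383, -149), Function('o')(-573, m)), Add(130408, -107203)) = Add(Add(-12, Add(-160, Mul(-1, -573))), Add(130408, -107203)) = Add(Add(-12, Add(-160, 573)), 23205) = Add(Add(-12, 413), 23205) = Add(401, 23205) = 23606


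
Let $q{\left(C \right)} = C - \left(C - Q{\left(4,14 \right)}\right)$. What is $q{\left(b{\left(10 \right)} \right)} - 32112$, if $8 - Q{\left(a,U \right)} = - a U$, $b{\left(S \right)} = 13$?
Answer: $-32048$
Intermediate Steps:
$Q{\left(a,U \right)} = 8 + U a$ ($Q{\left(a,U \right)} = 8 - - a U = 8 - - U a = 8 + U a$)
$q{\left(C \right)} = 64$ ($q{\left(C \right)} = C - \left(-64 + C\right) = 64$)
$q{\left(b{\left(10 \right)} \right)} - 32112 = 64 - 32112 = -32048$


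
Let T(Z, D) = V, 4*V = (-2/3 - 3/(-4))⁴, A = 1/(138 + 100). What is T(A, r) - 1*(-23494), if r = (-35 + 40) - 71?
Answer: 1948686337/82944 ≈ 23494.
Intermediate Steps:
A = 1/238 ≈ 0.0042017
r = -66 (r = 5 - 71 = -66)
V = 1/82944 (V = (-2/3 - 3/(-4))⁴/4 = (-2*⅓ - 3*(-¼))⁴/4 = (-⅔ + ¾)⁴/4 = (1/12)⁴/4 = (¼)*(1/20736) = 1/82944 ≈ 1.2056e-5)
T(Z, D) = 1/82944
T(A, r) - 1*(-23494) = 1/82944 - 1*(-23494) = 1/82944 + 23494 = 1948686337/82944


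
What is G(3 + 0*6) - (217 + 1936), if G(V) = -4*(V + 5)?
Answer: -2185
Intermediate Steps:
G(V) = -20 - 4*V (G(V) = -4*(5 + V) = -20 - 4*V)
G(3 + 0*6) - (217 + 1936) = (-20 - 4*(3 + 0*6)) - (217 + 1936) = (-20 - 4*(3 + 0)) - 1*2153 = (-20 - 4*3) - 2153 = (-20 - 12) - 2153 = -32 - 2153 = -2185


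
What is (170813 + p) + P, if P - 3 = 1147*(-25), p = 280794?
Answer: 422935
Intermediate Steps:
P = -28672 (P = 3 + 1147*(-25) = 3 - 28675 = -28672)
(170813 + p) + P = (170813 + 280794) - 28672 = 451607 - 28672 = 422935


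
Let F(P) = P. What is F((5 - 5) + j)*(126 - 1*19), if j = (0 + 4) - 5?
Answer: -107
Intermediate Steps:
j = -1 (j = 4 - 5 = -1)
F((5 - 5) + j)*(126 - 1*19) = ((5 - 5) - 1)*(126 - 1*19) = (0 - 1)*(126 - 19) = -1*107 = -107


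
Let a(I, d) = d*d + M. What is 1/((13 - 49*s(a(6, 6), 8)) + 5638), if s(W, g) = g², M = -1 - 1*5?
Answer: 1/2515 ≈ 0.00039761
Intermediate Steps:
M = -6 (M = -1 - 5 = -6)
a(I, d) = -6 + d² (a(I, d) = d*d - 6 = d² - 6 = -6 + d²)
1/((13 - 49*s(a(6, 6), 8)) + 5638) = 1/((13 - 49*8²) + 5638) = 1/((13 - 49*64) + 5638) = 1/((13 - 3136) + 5638) = 1/(-3123 + 5638) = 1/2515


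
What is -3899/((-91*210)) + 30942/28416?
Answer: 8358281/6464640 ≈ 1.2929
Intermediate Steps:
-3899/((-91*210)) + 30942/28416 = -3899/(-19110) + 30942*(1/28416) = -3899*(-1/19110) + 5157/4736 = 557/2730 + 5157/4736 = 8358281/6464640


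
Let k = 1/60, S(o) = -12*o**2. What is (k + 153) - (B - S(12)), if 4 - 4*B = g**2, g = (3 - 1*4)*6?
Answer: -94019/60 ≈ -1567.0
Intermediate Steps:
g = -6 (g = (3 - 4)*6 = -1*6 = -6)
B = -8 (B = 1 - 1/4*(-6)**2 = 1 - 1/4*36 = 1 - 9 = -8)
k = 1/60 ≈ 0.016667
(k + 153) - (B - S(12)) = (1/60 + 153) - (-8 - (-12)*12**2) = 9181/60 - (-8 - (-12)*144) = 9181/60 - (-8 - 1*(-1728)) = 9181/60 - (-8 + 1728) = 9181/60 - 1*1720 = 9181/60 - 1720 = -94019/60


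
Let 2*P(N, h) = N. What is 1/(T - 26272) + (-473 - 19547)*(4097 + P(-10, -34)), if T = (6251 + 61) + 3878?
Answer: -1317467030881/16082 ≈ -8.1922e+7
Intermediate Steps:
P(N, h) = N/2
T = 10190 (T = 6312 + 3878 = 10190)
1/(T - 26272) + (-473 - 19547)*(4097 + P(-10, -34)) = 1/(10190 - 26272) + (-473 - 19547)*(4097 + (1/2)*(-10)) = 1/(-16082) - 20020*(4097 - 5) = -1/16082 - 20020*4092 = -1/16082 - 81921840 = -1317467030881/16082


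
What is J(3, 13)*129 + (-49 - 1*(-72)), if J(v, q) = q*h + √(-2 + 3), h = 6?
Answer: 10214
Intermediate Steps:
J(v, q) = 1 + 6*q (J(v, q) = q*6 + √(-2 + 3) = 6*q + √1 = 6*q + 1 = 1 + 6*q)
J(3, 13)*129 + (-49 - 1*(-72)) = (1 + 6*13)*129 + (-49 - 1*(-72)) = (1 + 78)*129 + (-49 + 72) = 79*129 + 23 = 10191 + 23 = 10214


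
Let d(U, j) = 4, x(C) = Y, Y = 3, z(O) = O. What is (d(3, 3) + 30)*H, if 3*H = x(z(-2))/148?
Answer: 17/74 ≈ 0.22973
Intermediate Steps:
x(C) = 3
H = 1/148 (H = (3/148)/3 = (3*(1/148))/3 = (1/3)*(3/148) = 1/148 ≈ 0.0067568)
(d(3, 3) + 30)*H = (4 + 30)*(1/148) = 34*(1/148) = 17/74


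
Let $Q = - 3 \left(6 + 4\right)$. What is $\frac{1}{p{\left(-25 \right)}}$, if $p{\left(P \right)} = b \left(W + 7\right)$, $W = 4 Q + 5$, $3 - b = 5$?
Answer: $\frac{1}{216} \approx 0.0046296$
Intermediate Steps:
$b = -2$ ($b = 3 - 5 = -2$)
$Q = -30$ ($Q = \left(-3\right) 10 = -30$)
$W = -115$ ($W = 4 \left(-30\right) + 5 = -120 + 5 = -115$)
$p{\left(P \right)} = 216$ ($p{\left(P \right)} = - 2 \left(-115 + 7\right) = \left(-2\right) \left(-108\right) = 216$)
$\frac{1}{p{\left(-25 \right)}} = \frac{1}{216}$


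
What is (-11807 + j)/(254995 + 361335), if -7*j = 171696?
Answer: -559/9482 ≈ -0.058954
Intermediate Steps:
j = -24528 (j = -⅐*171696 = -24528)
(-11807 + j)/(254995 + 361335) = (-11807 - 24528)/(254995 + 361335) = -36335/616330 = -36335*1/616330 = -559/9482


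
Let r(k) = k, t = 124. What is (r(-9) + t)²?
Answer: 13225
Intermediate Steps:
(r(-9) + t)² = (-9 + 124)² = 115² = 13225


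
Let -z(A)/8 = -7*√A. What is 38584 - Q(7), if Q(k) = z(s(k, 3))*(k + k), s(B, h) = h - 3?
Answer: 38584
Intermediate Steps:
s(B, h) = -3 + h
z(A) = 56*√A (z(A) = -(-56)*√A = 56*√A)
Q(k) = 0 (Q(k) = (56*√(-3 + 3))*(k + k) = (56*√0)*(2*k) = (56*0)*(2*k) = 0*(2*k) = 0)
38584 - Q(7) = 38584 - 1*0 = 38584 + 0 = 38584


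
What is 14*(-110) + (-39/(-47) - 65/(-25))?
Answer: -361094/235 ≈ -1536.6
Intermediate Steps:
14*(-110) + (-39/(-47) - 65/(-25)) = -1540 + (-39*(-1/47) - 65*(-1/25)) = -1540 + (39/47 + 13/5) = -1540 + 806/235 = -361094/235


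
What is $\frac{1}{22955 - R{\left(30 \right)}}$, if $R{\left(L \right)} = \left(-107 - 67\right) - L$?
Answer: $\frac{1}{23159} \approx 4.318 \cdot 10^{-5}$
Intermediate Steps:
$R{\left(L \right)} = -174 - L$
$\frac{1}{22955 - R{\left(30 \right)}} = \frac{1}{22955 - \left(-174 - 30\right)} = \frac{1}{22955 - -204} = \frac{1}{22955 + 204} = \frac{1}{23159}$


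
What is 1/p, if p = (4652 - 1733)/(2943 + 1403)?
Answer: 4346/2919 ≈ 1.4889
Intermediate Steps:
p = 2919/4346 ≈ 0.67165
1/p = 1/(2919/4346) = 4346/2919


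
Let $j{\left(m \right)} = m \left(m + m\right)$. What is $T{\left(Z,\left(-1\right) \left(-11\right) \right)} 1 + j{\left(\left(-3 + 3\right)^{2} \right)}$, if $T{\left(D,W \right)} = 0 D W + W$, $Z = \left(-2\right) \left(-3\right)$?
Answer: $11$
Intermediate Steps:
$Z = 6$
$T{\left(D,W \right)} = W$ ($T{\left(D,W \right)} = 0 W + W = 0 + W = W$)
$j{\left(m \right)} = 2 m^{2}$ ($j{\left(m \right)} = m 2 m = 2 m^{2}$)
$T{\left(Z,\left(-1\right) \left(-11\right) \right)} 1 + j{\left(\left(-3 + 3\right)^{2} \right)} = \left(-1\right) \left(-11\right) 1 + 2 \left(\left(-3 + 3\right)^{2}\right)^{2} = 11 \cdot 1 + 2 \left(0^{2}\right)^{2} = 11 + 2 \cdot 0^{2} = 11 + 2 \cdot 0 = 11 + 0 = 11$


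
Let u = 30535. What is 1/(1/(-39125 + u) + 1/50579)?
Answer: -434473610/41989 ≈ -10347.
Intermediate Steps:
1/(1/(-39125 + u) + 1/50579) = 1/(1/(-39125 + 30535) + 1/50579) = 1/(1/(-8590) + 1/50579) = 1/(-1/8590 + 1/50579) = 1/(-41989/434473610) = -434473610/41989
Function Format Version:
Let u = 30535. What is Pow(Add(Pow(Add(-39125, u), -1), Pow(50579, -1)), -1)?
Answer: Rational(-434473610, 41989) ≈ -10347.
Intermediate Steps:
Pow(Add(Pow(Add(-39125, u), -1), Pow(50579, -1)), -1) = Pow(Add(Pow(Add(-39125, 30535), -1), Pow(50579, -1)), -1) = Pow(Add(Pow(-8590, -1), Rational(1, 50579)), -1) = Pow(Add(Rational(-1, 8590), Rational(1, 50579)), -1) = Pow(Rational(-41989, 434473610), -1) = Rational(-434473610, 41989)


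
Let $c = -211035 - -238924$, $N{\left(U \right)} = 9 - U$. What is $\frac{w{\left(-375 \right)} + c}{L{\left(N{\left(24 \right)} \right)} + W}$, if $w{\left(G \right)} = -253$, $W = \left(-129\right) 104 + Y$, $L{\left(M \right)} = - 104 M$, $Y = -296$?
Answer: $- \frac{141}{62} \approx -2.2742$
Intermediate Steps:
$W = -13712$ ($W = \left(-129\right) 104 - 296 = -13416 - 296 = -13712$)
$c = 27889$ ($c = -211035 + 238924 = 27889$)
$\frac{w{\left(-375 \right)} + c}{L{\left(N{\left(24 \right)} \right)} + W} = \frac{-253 + 27889}{- 104 \left(9 - 24\right) - 13712} = \frac{27636}{- 104 \left(9 - 24\right) - 13712} = \frac{27636}{\left(-104\right) \left(-15\right) - 13712} = \frac{27636}{1560 - 13712} = \frac{27636}{-12152} = 27636 \left(- \frac{1}{12152}\right) = - \frac{141}{62}$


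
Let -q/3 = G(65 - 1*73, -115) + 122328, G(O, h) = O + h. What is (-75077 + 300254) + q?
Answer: -141438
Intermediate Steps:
q = -366615 (q = -3*(((65 - 1*73) - 115) + 122328) = -3*(((65 - 73) - 115) + 122328) = -3*((-8 - 115) + 122328) = -3*(-123 + 122328) = -3*122205 = -366615)
(-75077 + 300254) + q = (-75077 + 300254) - 366615 = 225177 - 366615 = -141438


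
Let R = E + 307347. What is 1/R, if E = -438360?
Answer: -1/131013 ≈ -7.6328e-6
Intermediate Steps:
R = -131013 (R = -438360 + 307347 = -131013)
1/R = 1/(-131013) = -1/131013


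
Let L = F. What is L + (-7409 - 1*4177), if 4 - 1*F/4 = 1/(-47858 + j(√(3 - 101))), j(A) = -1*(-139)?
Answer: -552108826/47719 ≈ -11570.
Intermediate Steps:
j(A) = 139
F = 763508/47719 (F = 16 - 4/(-47858 + 139) = 16 - 4/(-47719) = 16 - 4*(-1/47719) = 16 + 4/47719 = 763508/47719 ≈ 16.000)
L = 763508/47719 ≈ 16.000
L + (-7409 - 1*4177) = 763508/47719 + (-7409 - 1*4177) = 763508/47719 + (-7409 - 4177) = 763508/47719 - 11586 = -552108826/47719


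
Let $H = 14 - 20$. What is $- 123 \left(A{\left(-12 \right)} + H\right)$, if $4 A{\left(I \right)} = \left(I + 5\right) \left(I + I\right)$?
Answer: $-4428$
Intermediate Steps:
$A{\left(I \right)} = \frac{I \left(5 + I\right)}{2}$ ($A{\left(I \right)} = \frac{\left(I + 5\right) \left(I + I\right)}{4} = \frac{\left(5 + I\right) 2 I}{4} = \frac{2 I \left(5 + I\right)}{4} = \frac{I \left(5 + I\right)}{2}$)
$H = -6$
$- 123 \left(A{\left(-12 \right)} + H\right) = - 123 \left(\frac{1}{2} \left(-12\right) \left(5 - 12\right) - 6\right) = - 123 \left(\frac{1}{2} \left(-12\right) \left(-7\right) - 6\right) = - 123 \left(42 - 6\right) = \left(-123\right) 36 = -4428$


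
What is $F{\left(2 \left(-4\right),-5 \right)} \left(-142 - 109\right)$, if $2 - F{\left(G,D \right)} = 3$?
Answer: $251$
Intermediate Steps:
$F{\left(G,D \right)} = -1$ ($F{\left(G,D \right)} = 2 - 3 = -1$)
$F{\left(2 \left(-4\right),-5 \right)} \left(-142 - 109\right) = - (-142 - 109) = \left(-1\right) \left(-251\right) = 251$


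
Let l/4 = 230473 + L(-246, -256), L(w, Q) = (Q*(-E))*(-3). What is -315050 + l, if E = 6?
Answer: 588410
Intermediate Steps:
L(w, Q) = 18*Q (L(w, Q) = (Q*(-1*6))*(-3) = (Q*(-6))*(-3) = -6*Q*(-3) = 18*Q)
l = 903460 (l = 4*(230473 + 18*(-256)) = 4*(230473 - 4608) = 4*225865 = 903460)
-315050 + l = -315050 + 903460 = 588410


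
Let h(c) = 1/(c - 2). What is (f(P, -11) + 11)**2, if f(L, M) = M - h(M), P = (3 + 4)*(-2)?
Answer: 1/169 ≈ 0.0059172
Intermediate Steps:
P = -14 (P = 7*(-2) = -14)
h(c) = 1/(-2 + c)
f(L, M) = M - 1/(-2 + M)
(f(P, -11) + 11)**2 = ((-1 - 11*(-2 - 11))/(-2 - 11) + 11)**2 = ((-1 - 11*(-13))/(-13) + 11)**2 = (-(-1 + 143)/13 + 11)**2 = (-1/13*142 + 11)**2 = (-142/13 + 11)**2 = (1/13)**2 = 1/169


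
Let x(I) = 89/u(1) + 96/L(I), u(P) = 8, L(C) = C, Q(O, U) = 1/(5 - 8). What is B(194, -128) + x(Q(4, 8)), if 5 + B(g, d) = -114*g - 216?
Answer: -180911/8 ≈ -22614.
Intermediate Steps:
Q(O, U) = -⅓ (Q(O, U) = 1/(-3) = -⅓)
B(g, d) = -221 - 114*g (B(g, d) = -5 + (-114*g - 216) = -5 + (-216 - 114*g) = -221 - 114*g)
x(I) = 89/8 + 96/I
B(194, -128) + x(Q(4, 8)) = (-221 - 114*194) + (89/8 + 96/(-⅓)) = (-221 - 22116) + (89/8 + 96*(-3)) = -22337 + (89/8 - 288) = -22337 - 2215/8 = -180911/8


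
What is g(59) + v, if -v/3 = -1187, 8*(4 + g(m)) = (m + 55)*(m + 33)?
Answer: 4868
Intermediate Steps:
g(m) = -4 + (33 + m)*(55 + m)/8 (g(m) = -4 + ((m + 55)*(m + 33))/8 = -4 + ((55 + m)*(33 + m))/8 = -4 + ((33 + m)*(55 + m))/8 = -4 + (33 + m)*(55 + m)/8)
v = 3561 (v = -3*(-1187) = 3561)
g(59) + v = (1783/8 + 11*59 + (⅛)*59²) + 3561 = (1783/8 + 649 + (⅛)*3481) + 3561 = (1783/8 + 649 + 3481/8) + 3561 = 1307 + 3561 = 4868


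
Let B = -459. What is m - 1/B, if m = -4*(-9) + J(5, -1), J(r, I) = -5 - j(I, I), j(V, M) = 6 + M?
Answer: 11935/459 ≈ 26.002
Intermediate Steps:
J(r, I) = -11 - I (J(r, I) = -5 - (6 + I) = -5 + (-6 - I) = -11 - I)
m = 26 (m = -4*(-9) + (-11 - 1*(-1)) = 36 + (-11 + 1) = 36 - 10 = 26)
m - 1/B = 26 - 1/(-459) = 26 - 1*(-1/459) = 26 + 1/459 = 11935/459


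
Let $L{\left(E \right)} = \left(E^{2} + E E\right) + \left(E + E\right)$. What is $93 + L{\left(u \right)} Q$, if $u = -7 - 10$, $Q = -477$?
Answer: $-259395$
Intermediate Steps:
$u = -17$
$L{\left(E \right)} = 2 E + 2 E^{2}$ ($L{\left(E \right)} = \left(E^{2} + E^{2}\right) + 2 E = 2 E^{2} + 2 E = 2 E + 2 E^{2}$)
$93 + L{\left(u \right)} Q = 93 + 2 \left(-17\right) \left(1 - 17\right) \left(-477\right) = 93 + 2 \left(-17\right) \left(-16\right) \left(-477\right) = 93 + 544 \left(-477\right) = 93 - 259488 = -259395$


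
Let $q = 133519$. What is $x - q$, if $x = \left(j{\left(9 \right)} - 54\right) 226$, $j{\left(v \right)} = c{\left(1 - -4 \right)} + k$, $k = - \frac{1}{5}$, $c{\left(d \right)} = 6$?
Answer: $- \frac{722061}{5} \approx -1.4441 \cdot 10^{5}$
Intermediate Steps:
$k = - \frac{1}{5}$ ($k = \left(-1\right) \frac{1}{5} = - \frac{1}{5} \approx -0.2$)
$j{\left(v \right)} = \frac{29}{5}$ ($j{\left(v \right)} = 6 - \frac{1}{5} = \frac{29}{5}$)
$x = - \frac{54466}{5}$ ($x = \left(\frac{29}{5} - 54\right) 226 = \left(- \frac{241}{5}\right) 226 = - \frac{54466}{5} \approx -10893.0$)
$x - q = - \frac{54466}{5} - 133519 = - \frac{722061}{5}$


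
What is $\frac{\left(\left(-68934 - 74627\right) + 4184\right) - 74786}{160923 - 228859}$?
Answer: $\frac{214163}{67936} \approx 3.1524$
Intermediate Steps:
$\frac{\left(\left(-68934 - 74627\right) + 4184\right) - 74786}{160923 - 228859} = \frac{\left(-143561 + 4184\right) - 74786}{-67936} = \left(-139377 - 74786\right) \left(- \frac{1}{67936}\right) = \left(-214163\right) \left(- \frac{1}{67936}\right) = \frac{214163}{67936}$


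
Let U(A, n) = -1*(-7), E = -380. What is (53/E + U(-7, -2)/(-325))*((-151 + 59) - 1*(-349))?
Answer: -1022089/24700 ≈ -41.380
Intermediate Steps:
U(A, n) = 7
(53/E + U(-7, -2)/(-325))*((-151 + 59) - 1*(-349)) = (53/(-380) + 7/(-325))*((-151 + 59) - 1*(-349)) = (53*(-1/380) + 7*(-1/325))*(-92 + 349) = (-53/380 - 7/325)*257 = -3977/24700*257 = -1022089/24700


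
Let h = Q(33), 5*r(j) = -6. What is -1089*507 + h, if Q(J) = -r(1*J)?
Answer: -2760609/5 ≈ -5.5212e+5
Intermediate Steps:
r(j) = -6/5 (r(j) = (1/5)*(-6) = -6/5)
Q(J) = 6/5 (Q(J) = -1*(-6/5) = 6/5)
h = 6/5 ≈ 1.2000
-1089*507 + h = -1089*507 + 6/5 = -552123 + 6/5 = -2760609/5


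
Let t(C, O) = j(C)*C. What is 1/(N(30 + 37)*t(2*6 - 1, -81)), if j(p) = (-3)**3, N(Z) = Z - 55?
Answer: -1/3564 ≈ -0.00028058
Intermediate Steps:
N(Z) = -55 + Z
j(p) = -27
t(C, O) = -27*C
1/(N(30 + 37)*t(2*6 - 1, -81)) = 1/((-55 + (30 + 37))*((-27*(2*6 - 1)))) = 1/((-55 + 67)*((-27*(12 - 1)))) = 1/(12*((-27*11))) = (1/12)/(-297) = (1/12)*(-1/297) = -1/3564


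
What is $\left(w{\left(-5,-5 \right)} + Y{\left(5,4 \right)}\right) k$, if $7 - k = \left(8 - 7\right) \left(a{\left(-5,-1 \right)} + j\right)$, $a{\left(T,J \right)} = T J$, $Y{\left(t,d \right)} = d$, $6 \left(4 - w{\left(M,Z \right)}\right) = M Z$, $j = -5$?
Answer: $\frac{161}{6} \approx 26.833$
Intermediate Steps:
$w{\left(M,Z \right)} = 4 - \frac{M Z}{6}$
$a{\left(T,J \right)} = J T$
$k = 7$ ($k = 7 - \left(8 - 7\right) \left(\left(-1\right) \left(-5\right) - 5\right) = 7 - 1 \left(5 - 5\right) = 7 - 1 \cdot 0 = 7 - 0 = 7 + 0 = 7$)
$\left(w{\left(-5,-5 \right)} + Y{\left(5,4 \right)}\right) k = \left(\left(4 - \left(- \frac{5}{6}\right) \left(-5\right)\right) + 4\right) 7 = \left(\left(4 - \frac{25}{6}\right) + 4\right) 7 = \left(- \frac{1}{6} + 4\right) 7 = \frac{23}{6} \cdot 7 = \frac{161}{6}$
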